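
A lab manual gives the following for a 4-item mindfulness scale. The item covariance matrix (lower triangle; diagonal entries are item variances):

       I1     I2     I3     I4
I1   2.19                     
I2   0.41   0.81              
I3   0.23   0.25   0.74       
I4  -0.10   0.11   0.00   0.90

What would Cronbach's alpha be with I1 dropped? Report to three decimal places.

α = 0.341

Remaining items: I2, I3, I4 (k = 3).
sum of item variances = 0.81 + 0.74 + 0.90 = 2.45
σ²_total = 2.45 + 2 × 0.36 = 3.17
α (item deleted) = (3/2)·(1 − 2.45/3.17) = 0.341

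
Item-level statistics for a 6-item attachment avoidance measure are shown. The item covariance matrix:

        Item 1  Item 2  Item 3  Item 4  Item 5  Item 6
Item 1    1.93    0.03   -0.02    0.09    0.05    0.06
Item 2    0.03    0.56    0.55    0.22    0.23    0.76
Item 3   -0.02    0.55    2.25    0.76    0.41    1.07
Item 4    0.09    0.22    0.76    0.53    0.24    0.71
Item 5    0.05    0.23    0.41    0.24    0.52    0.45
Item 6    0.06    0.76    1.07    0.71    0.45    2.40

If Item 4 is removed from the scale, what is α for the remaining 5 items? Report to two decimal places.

α = 0.60

Remaining items: Item 1, Item 2, Item 3, Item 5, Item 6 (k = 5).
sum of item variances = 1.93 + 0.56 + 2.25 + 0.52 + 2.40 = 7.66
σ²_total = 7.66 + 2 × 3.59 = 14.84
α (item deleted) = (5/4)·(1 − 7.66/14.84) = 0.60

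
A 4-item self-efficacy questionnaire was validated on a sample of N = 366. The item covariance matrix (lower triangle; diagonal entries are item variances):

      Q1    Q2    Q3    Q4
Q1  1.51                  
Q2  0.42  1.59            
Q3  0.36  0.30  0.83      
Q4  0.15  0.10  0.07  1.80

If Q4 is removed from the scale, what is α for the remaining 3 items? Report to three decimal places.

Remaining items: Q1, Q2, Q3 (k = 3).
Σσᵢ² = 1.51 + 1.59 + 0.83 = 3.93
σ²_total = 3.93 + 2 × 1.08 = 6.09
α (item deleted) = (3/2)·(1 − 3.93/6.09) = 0.532

α = 0.532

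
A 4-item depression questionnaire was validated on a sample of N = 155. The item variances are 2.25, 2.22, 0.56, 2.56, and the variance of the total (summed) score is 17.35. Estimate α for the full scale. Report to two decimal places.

α = 0.75

sum of item variances = 2.25 + 2.22 + 0.56 + 2.56 = 7.59
α = (k/(k−1))·(1 − sum of item variances/σ²_T) = (4/3)·(1 − 7.59/17.35) = 0.75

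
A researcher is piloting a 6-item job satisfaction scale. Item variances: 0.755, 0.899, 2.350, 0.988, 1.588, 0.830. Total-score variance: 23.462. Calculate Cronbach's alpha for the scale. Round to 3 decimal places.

Σσ²ᵢ = 0.755 + 0.899 + 2.350 + 0.988 + 1.588 + 0.830 = 7.410
α = (k/(k−1))·(1 − Σσ²ᵢ/σ²_T) = (6/5)·(1 − 7.410/23.462) = 0.821

Cronbach's alpha = 0.821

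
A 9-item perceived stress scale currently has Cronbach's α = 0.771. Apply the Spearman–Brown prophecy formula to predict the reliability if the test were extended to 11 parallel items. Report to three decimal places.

predicted reliability = 0.804

Length factor m = 11/9 = 1.2222
α' = m·α / (1 + (m−1)·α)
   = 11/9 × 0.771 / (1 + (11/9 − 1) × 0.771)
   = 0.9423 / 1.1713 = 0.804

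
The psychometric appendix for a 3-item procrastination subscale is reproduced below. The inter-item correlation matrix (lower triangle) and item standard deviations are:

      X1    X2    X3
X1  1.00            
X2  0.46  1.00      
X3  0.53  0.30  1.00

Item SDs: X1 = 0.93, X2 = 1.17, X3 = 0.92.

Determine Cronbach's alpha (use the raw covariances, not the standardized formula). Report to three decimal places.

α = 0.680

Σσ²ᵢ = 0.93² + 1.17² + 0.92² = 3.0802
Covariances σ_ij = r_ij · s_i · s_j:
  σ(X1,X2) = 0.46 × 0.93 × 1.17 = 0.5005
  σ(X1,X3) = 0.53 × 0.93 × 0.92 = 0.4535
  σ(X2,X3) = 0.30 × 1.17 × 0.92 = 0.3229
σ²_T = Σσ²ᵢ + 2·Σσ_ij = 3.0802 + 2 × 1.2769 = 5.6340
α = (3/2)·(1 − 3.0802/5.6340) = 0.680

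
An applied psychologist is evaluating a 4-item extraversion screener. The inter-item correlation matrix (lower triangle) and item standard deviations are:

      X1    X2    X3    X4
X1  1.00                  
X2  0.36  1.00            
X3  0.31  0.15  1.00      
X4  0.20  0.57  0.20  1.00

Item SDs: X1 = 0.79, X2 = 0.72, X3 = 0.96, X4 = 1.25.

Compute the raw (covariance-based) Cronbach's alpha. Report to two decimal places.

Σσ²ᵢ = 0.79² + 0.72² + 0.96² + 1.25² = 3.6266
Covariances σ_ij = r_ij · s_i · s_j:
  σ(X1,X2) = 0.36 × 0.79 × 0.72 = 0.2048
  σ(X1,X3) = 0.31 × 0.79 × 0.96 = 0.2351
  σ(X1,X4) = 0.20 × 0.79 × 1.25 = 0.1975
  σ(X2,X3) = 0.15 × 0.72 × 0.96 = 0.1037
  σ(X2,X4) = 0.57 × 0.72 × 1.25 = 0.5130
  σ(X3,X4) = 0.20 × 0.96 × 1.25 = 0.2400
σ²_T = Σσ²ᵢ + 2·Σσ_ij = 3.6266 + 2 × 1.4941 = 6.6148
α = (4/3)·(1 − 3.6266/6.6148) = 0.60

Cronbach's alpha = 0.60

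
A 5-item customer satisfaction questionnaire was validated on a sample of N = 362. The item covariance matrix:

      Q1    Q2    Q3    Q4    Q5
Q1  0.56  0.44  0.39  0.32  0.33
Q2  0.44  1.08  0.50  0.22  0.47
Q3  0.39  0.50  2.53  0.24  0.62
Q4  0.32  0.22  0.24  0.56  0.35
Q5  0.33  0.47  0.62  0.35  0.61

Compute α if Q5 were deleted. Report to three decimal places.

α = 0.629

Remaining items: Q1, Q2, Q3, Q4 (k = 4).
ΣVar(i) = 0.56 + 1.08 + 2.53 + 0.56 = 4.73
σ²_T = 4.73 + 2 × 2.11 = 8.95
α (item deleted) = (4/3)·(1 − 4.73/8.95) = 0.629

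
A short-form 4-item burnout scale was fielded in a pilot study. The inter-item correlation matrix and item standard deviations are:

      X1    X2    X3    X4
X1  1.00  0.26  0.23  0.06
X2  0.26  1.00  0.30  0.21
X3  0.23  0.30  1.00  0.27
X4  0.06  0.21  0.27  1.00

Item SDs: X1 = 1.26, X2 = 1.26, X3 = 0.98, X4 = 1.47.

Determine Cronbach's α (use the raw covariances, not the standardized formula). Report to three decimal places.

Σσ²ᵢ = 1.26² + 1.26² + 0.98² + 1.47² = 6.2965
Covariances σ_ij = r_ij · s_i · s_j:
  σ(X1,X2) = 0.26 × 1.26 × 1.26 = 0.4128
  σ(X1,X3) = 0.23 × 1.26 × 0.98 = 0.2840
  σ(X1,X4) = 0.06 × 1.26 × 1.47 = 0.1111
  σ(X2,X3) = 0.30 × 1.26 × 0.98 = 0.3704
  σ(X2,X4) = 0.21 × 1.26 × 1.47 = 0.3890
  σ(X3,X4) = 0.27 × 0.98 × 1.47 = 0.3890
σ²_T = Σσ²ᵢ + 2·Σσ_ij = 6.2965 + 2 × 1.9563 = 10.2091
α = (4/3)·(1 − 6.2965/10.2091) = 0.511

α = 0.511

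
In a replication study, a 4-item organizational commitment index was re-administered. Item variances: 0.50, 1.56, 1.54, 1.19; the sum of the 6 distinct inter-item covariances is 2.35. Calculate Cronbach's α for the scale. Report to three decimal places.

Cronbach's α = 0.660

Σσᵢ² = 0.50 + 1.56 + 1.54 + 1.19 = 4.79
Sum of distinct covariances = 2.35
σ²_total = Σσᵢ² + 2·Σcov = 4.79 + 2 × 2.35 = 9.49
α = (4/3)·(1 − 4.79/9.49) = 0.660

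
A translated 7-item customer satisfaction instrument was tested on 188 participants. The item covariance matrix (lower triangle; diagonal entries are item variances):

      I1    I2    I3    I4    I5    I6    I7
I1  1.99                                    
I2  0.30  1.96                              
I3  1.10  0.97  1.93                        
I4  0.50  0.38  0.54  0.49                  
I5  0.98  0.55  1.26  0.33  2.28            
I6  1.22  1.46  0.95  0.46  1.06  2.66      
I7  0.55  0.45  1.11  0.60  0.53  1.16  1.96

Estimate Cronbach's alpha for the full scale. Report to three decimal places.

sum of item variances = 1.99 + 1.96 + 1.93 + 0.49 + 2.28 + 2.66 + 1.96 = 13.27
Sum of the distinct covariances = 16.46
σ²_T = 13.27 + 2 × 16.46 = 46.19
α = (k/(k−1))·(1 − sum of item variances/σ²_T) = (7/6)·(1 − 13.27/46.19) = 0.831

α = 0.831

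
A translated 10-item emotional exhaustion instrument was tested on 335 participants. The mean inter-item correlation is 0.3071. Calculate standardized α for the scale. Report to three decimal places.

standardized α = 0.816

Standardized α = k·r̄ / (1 + (k−1)·r̄) = 10 × 0.3071 / (1 + 9 × 0.3071)
  = 3.0710 / 3.7639 = 0.816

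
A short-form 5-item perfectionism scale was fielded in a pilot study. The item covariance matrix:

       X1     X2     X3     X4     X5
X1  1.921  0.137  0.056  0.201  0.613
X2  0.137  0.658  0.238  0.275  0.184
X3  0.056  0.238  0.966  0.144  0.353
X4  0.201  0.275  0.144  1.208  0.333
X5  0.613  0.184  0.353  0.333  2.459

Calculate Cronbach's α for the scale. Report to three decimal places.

α = 0.516

sum of item variances = 1.921 + 0.658 + 0.966 + 1.208 + 2.459 = 7.212
Σ_{i<j} σ_ij = 2.534
Var(T) = 7.212 + 2 × 2.534 = 12.280
α = (k/(k−1))·(1 − sum of item variances/Var(T)) = (5/4)·(1 − 7.212/12.280) = 0.516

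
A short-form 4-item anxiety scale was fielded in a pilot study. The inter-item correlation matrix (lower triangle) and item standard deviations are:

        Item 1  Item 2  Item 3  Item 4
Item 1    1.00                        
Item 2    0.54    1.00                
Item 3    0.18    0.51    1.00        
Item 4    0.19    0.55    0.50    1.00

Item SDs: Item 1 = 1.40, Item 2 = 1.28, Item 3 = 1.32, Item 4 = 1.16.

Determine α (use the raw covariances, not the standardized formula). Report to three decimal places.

α = 0.731

Σσ²ᵢ = 1.40² + 1.28² + 1.32² + 1.16² = 6.6864
Covariances σ_ij = r_ij · s_i · s_j:
  σ(Item 1,Item 2) = 0.54 × 1.40 × 1.28 = 0.9677
  σ(Item 1,Item 3) = 0.18 × 1.40 × 1.32 = 0.3326
  σ(Item 1,Item 4) = 0.19 × 1.40 × 1.16 = 0.3086
  σ(Item 2,Item 3) = 0.51 × 1.28 × 1.32 = 0.8617
  σ(Item 2,Item 4) = 0.55 × 1.28 × 1.16 = 0.8166
  σ(Item 3,Item 4) = 0.50 × 1.32 × 1.16 = 0.7656
σ²_T = Σσ²ᵢ + 2·Σσ_ij = 6.6864 + 2 × 4.0528 = 14.7920
α = (4/3)·(1 − 6.6864/14.7920) = 0.731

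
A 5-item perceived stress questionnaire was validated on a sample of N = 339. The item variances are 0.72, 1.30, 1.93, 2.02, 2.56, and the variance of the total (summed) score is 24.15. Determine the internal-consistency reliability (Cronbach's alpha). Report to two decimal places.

Cronbach's alpha = 0.81

ΣVar(i) = 0.72 + 1.30 + 1.93 + 2.02 + 2.56 = 8.53
α = (k/(k−1))·(1 − ΣVar(i)/Var(T)) = (5/4)·(1 − 8.53/24.15) = 0.81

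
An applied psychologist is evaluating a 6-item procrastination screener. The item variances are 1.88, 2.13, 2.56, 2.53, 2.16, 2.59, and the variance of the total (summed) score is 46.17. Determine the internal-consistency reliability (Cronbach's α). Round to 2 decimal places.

α = 0.84

sum of item variances = 1.88 + 2.13 + 2.56 + 2.53 + 2.16 + 2.59 = 13.85
α = (k/(k−1))·(1 − sum of item variances/Var(T)) = (6/5)·(1 − 13.85/46.17) = 0.84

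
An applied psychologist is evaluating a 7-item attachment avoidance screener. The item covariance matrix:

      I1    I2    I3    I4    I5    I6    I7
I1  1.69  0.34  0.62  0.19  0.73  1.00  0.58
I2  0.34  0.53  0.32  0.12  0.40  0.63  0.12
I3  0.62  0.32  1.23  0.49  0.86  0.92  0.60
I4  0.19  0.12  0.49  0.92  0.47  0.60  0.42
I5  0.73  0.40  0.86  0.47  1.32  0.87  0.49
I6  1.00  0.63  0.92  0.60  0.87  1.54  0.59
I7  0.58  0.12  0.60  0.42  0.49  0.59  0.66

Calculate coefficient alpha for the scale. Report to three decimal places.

coefficient alpha = 0.866

Σσᵢ² = 1.69 + 0.53 + 1.23 + 0.92 + 1.32 + 1.54 + 0.66 = 7.89
Sum of off-diagonal covariances = 11.36
σ²_T = 7.89 + 2 × 11.36 = 30.61
α = (k/(k−1))·(1 − Σσᵢ²/σ²_T) = (7/6)·(1 − 7.89/30.61) = 0.866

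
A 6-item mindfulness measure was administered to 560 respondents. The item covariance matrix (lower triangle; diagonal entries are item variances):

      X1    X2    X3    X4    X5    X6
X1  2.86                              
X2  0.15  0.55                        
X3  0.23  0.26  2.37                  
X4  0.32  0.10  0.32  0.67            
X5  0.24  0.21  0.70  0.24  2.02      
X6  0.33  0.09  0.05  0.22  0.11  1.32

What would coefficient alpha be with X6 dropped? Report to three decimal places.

α = 0.494

Remaining items: X1, X2, X3, X4, X5 (k = 5).
Σσᵢ² = 2.86 + 0.55 + 2.37 + 0.67 + 2.02 = 8.47
σ²_T = 8.47 + 2 × 2.77 = 14.01
α (item deleted) = (5/4)·(1 − 8.47/14.01) = 0.494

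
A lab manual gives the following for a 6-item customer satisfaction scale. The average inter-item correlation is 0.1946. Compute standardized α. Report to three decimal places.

Standardized α = k·r̄ / (1 + (k−1)·r̄) = 6 × 0.1946 / (1 + 5 × 0.1946)
  = 1.1676 / 1.9730 = 0.592

standardized α = 0.592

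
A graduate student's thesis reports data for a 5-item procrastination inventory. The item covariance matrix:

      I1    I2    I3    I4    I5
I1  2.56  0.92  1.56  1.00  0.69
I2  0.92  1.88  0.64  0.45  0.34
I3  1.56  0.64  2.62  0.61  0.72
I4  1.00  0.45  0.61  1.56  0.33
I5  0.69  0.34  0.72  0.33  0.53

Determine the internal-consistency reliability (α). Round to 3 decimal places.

α = 0.767

Σσ²ᵢ = 2.56 + 1.88 + 2.62 + 1.56 + 0.53 = 9.15
Sum of off-diagonal covariances = 7.26
Var(T) = 9.15 + 2 × 7.26 = 23.67
α = (k/(k−1))·(1 − Σσ²ᵢ/Var(T)) = (5/4)·(1 − 9.15/23.67) = 0.767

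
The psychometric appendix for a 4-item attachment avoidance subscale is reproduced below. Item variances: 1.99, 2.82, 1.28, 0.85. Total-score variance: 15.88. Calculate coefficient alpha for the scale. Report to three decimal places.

Σσᵢ² = 1.99 + 2.82 + 1.28 + 0.85 = 6.94
α = (k/(k−1))·(1 − Σσᵢ²/Var(T)) = (4/3)·(1 − 6.94/15.88) = 0.751

α = 0.751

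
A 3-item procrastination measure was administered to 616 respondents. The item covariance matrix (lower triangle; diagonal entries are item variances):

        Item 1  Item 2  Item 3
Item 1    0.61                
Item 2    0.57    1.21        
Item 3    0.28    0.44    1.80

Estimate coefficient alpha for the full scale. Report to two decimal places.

Σσ²ᵢ = 0.61 + 1.21 + 1.80 = 3.62
Sum of off-diagonal covariances = 1.29
σ²_total = 3.62 + 2 × 1.29 = 6.20
α = (k/(k−1))·(1 − Σσ²ᵢ/σ²_total) = (3/2)·(1 − 3.62/6.20) = 0.62

coefficient alpha = 0.62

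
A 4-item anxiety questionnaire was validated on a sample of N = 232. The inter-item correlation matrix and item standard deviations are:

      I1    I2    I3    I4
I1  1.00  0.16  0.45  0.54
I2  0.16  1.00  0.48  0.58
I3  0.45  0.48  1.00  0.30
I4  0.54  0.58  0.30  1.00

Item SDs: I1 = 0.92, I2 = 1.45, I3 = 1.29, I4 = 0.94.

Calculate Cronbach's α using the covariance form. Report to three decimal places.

Σσ²ᵢ = 0.92² + 1.45² + 1.29² + 0.94² = 5.4966
Covariances σ_ij = r_ij · s_i · s_j:
  σ(I1,I2) = 0.16 × 0.92 × 1.45 = 0.2134
  σ(I1,I3) = 0.45 × 0.92 × 1.29 = 0.5341
  σ(I1,I4) = 0.54 × 0.92 × 0.94 = 0.4670
  σ(I2,I3) = 0.48 × 1.45 × 1.29 = 0.8978
  σ(I2,I4) = 0.58 × 1.45 × 0.94 = 0.7905
  σ(I3,I4) = 0.30 × 1.29 × 0.94 = 0.3638
σ²_T = Σσ²ᵢ + 2·Σσ_ij = 5.4966 + 2 × 3.2666 = 12.0298
α = (4/3)·(1 − 5.4966/12.0298) = 0.724

Cronbach's α = 0.724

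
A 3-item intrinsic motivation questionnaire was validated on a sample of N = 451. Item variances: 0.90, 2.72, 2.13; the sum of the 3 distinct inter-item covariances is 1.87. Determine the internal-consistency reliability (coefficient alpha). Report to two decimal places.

Σσ²ᵢ = 0.90 + 2.72 + 2.13 = 5.75
Sum of distinct covariances = 1.87
total variance = Σσ²ᵢ + 2·Σcov = 5.75 + 2 × 1.87 = 9.49
α = (3/2)·(1 − 5.75/9.49) = 0.59

coefficient alpha = 0.59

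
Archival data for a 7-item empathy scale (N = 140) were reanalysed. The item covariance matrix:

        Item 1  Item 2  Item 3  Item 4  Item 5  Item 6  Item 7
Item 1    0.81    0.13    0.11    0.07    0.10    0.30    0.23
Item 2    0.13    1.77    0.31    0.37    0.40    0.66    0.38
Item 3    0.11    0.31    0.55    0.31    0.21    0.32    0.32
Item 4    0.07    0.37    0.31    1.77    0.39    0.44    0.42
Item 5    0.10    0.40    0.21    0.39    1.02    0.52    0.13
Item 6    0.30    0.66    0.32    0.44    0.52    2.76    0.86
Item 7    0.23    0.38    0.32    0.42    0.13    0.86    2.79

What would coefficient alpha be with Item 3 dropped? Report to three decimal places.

Remaining items: Item 1, Item 2, Item 4, Item 5, Item 6, Item 7 (k = 6).
ΣVar(i) = 0.81 + 1.77 + 1.77 + 1.02 + 2.76 + 2.79 = 10.92
σ²_T = 10.92 + 2 × 5.40 = 21.72
α (item deleted) = (6/5)·(1 − 10.92/21.72) = 0.597

coefficient alpha = 0.597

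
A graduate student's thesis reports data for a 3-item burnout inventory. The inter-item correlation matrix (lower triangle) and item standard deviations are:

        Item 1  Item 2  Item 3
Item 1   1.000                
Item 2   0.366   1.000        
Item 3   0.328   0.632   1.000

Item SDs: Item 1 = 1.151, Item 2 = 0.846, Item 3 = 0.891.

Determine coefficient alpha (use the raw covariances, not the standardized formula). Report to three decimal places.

coefficient alpha = 0.678

Σσ²ᵢ = 1.151² + 0.846² + 0.891² = 2.8344
Covariances σ_ij = r_ij · s_i · s_j:
  σ(Item 1,Item 2) = 0.366 × 1.151 × 0.846 = 0.3564
  σ(Item 1,Item 3) = 0.328 × 1.151 × 0.891 = 0.3364
  σ(Item 2,Item 3) = 0.632 × 0.846 × 0.891 = 0.4764
σ²_T = Σσ²ᵢ + 2·Σσ_ij = 2.8344 + 2 × 1.1692 = 5.1728
α = (3/2)·(1 − 2.8344/5.1728) = 0.678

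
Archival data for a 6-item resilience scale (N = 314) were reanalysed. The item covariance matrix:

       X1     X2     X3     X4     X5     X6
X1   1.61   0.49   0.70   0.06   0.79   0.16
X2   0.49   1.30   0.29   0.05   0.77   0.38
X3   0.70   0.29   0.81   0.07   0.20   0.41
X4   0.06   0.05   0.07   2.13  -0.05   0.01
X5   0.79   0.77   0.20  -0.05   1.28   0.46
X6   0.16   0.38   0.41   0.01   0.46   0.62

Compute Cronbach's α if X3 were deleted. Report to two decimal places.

Cronbach's α = 0.59

Remaining items: X1, X2, X4, X5, X6 (k = 5).
ΣVar(i) = 1.61 + 1.30 + 2.13 + 1.28 + 0.62 = 6.94
Var(T) = 6.94 + 2 × 3.12 = 13.18
α (item deleted) = (5/4)·(1 − 6.94/13.18) = 0.59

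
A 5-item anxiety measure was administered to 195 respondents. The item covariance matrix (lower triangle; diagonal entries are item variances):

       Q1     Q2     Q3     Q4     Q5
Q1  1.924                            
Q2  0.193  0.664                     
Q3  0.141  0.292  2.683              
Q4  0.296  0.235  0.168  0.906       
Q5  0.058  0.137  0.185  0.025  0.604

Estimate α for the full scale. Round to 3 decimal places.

α = 0.422

Σσ²ᵢ = 1.924 + 0.664 + 2.683 + 0.906 + 0.604 = 6.781
Sum of the distinct covariances = 1.730
σ²_T = 6.781 + 2 × 1.730 = 10.241
α = (k/(k−1))·(1 − Σσ²ᵢ/σ²_T) = (5/4)·(1 − 6.781/10.241) = 0.422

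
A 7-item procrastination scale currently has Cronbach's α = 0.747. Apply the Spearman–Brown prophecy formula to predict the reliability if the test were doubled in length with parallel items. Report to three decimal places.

predicted reliability = 0.855

Length factor m = 2
α' = m·α / (1 + (m−1)·α)
   = 2 × 0.747 / (1 + (2 − 1) × 0.747)
   = 1.4940 / 1.7470 = 0.855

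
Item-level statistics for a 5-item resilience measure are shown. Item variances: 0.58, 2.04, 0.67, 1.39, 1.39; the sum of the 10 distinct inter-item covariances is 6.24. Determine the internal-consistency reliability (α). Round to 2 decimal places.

α = 0.84

Σσᵢ² = 0.58 + 2.04 + 0.67 + 1.39 + 1.39 = 6.07
Sum of distinct covariances = 6.24
Var(T) = Σσᵢ² + 2·Σcov = 6.07 + 2 × 6.24 = 18.55
α = (5/4)·(1 − 6.07/18.55) = 0.84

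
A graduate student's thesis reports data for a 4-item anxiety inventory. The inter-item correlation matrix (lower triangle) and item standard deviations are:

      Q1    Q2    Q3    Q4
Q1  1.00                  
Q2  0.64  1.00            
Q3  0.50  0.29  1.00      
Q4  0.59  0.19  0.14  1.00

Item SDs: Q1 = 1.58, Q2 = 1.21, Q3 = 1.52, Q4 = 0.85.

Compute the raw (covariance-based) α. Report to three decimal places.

Σσ²ᵢ = 1.58² + 1.21² + 1.52² + 0.85² = 6.9934
Covariances σ_ij = r_ij · s_i · s_j:
  σ(Q1,Q2) = 0.64 × 1.58 × 1.21 = 1.2236
  σ(Q1,Q3) = 0.50 × 1.58 × 1.52 = 1.2008
  σ(Q1,Q4) = 0.59 × 1.58 × 0.85 = 0.7924
  σ(Q2,Q3) = 0.29 × 1.21 × 1.52 = 0.5334
  σ(Q2,Q4) = 0.19 × 1.21 × 0.85 = 0.1954
  σ(Q3,Q4) = 0.14 × 1.52 × 0.85 = 0.1809
σ²_T = Σσ²ᵢ + 2·Σσ_ij = 6.9934 + 2 × 4.1265 = 15.2464
α = (4/3)·(1 − 6.9934/15.2464) = 0.722

α = 0.722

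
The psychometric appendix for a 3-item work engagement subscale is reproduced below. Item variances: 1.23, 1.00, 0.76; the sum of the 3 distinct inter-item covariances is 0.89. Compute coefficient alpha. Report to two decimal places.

α = 0.56

ΣVar(i) = 1.23 + 1.00 + 0.76 = 2.99
Sum of distinct covariances = 0.89
Var(T) = ΣVar(i) + 2·Σcov = 2.99 + 2 × 0.89 = 4.77
α = (3/2)·(1 − 2.99/4.77) = 0.56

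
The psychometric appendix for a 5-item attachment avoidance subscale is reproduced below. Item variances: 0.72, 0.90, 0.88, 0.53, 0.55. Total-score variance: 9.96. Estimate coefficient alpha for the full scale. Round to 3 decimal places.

Σσ²ᵢ = 0.72 + 0.90 + 0.88 + 0.53 + 0.55 = 3.58
α = (k/(k−1))·(1 − Σσ²ᵢ/total variance) = (5/4)·(1 − 3.58/9.96) = 0.801

α = 0.801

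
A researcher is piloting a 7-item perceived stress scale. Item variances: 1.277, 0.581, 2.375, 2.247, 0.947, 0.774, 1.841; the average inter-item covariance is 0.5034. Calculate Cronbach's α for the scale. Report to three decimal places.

α = 0.791

Σσᵢ² = 1.277 + 0.581 + 2.375 + 2.247 + 0.947 + 0.774 + 1.841 = 10.042
Sum of the 21 distinct covariances = 21 × 0.5034 = 10.5714
σ²_total = Σσᵢ² + 2·Σcov = 10.042 + 2 × 10.5714 = 31.1848
α = (7/6)·(1 − 10.042/31.1848) = 0.791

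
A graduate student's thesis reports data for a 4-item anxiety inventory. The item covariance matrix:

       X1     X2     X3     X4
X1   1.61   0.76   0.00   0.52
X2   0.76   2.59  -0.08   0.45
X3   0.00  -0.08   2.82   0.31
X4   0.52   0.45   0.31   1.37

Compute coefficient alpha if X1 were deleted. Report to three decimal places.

coefficient alpha = 0.251

Remaining items: X2, X3, X4 (k = 3).
ΣVar(i) = 2.59 + 2.82 + 1.37 = 6.78
σ²_total = 6.78 + 2 × 0.68 = 8.14
α (item deleted) = (3/2)·(1 − 6.78/8.14) = 0.251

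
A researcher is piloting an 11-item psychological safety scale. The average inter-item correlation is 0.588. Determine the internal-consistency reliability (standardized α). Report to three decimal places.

Standardized α = k·r̄ / (1 + (k−1)·r̄) = 11 × 0.588 / (1 + 10 × 0.588)
  = 6.4680 / 6.8800 = 0.940

standardized α = 0.940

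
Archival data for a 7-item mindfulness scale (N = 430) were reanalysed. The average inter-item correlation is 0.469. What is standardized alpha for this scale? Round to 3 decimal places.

Standardized α = k·r̄ / (1 + (k−1)·r̄) = 7 × 0.469 / (1 + 6 × 0.469)
  = 3.2830 / 3.8140 = 0.861

α = 0.861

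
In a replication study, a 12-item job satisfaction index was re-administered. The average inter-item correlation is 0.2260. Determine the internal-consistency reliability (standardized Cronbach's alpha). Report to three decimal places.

Standardized α = k·r̄ / (1 + (k−1)·r̄) = 12 × 0.2260 / (1 + 11 × 0.2260)
  = 2.7120 / 3.4860 = 0.778

standardized Cronbach's alpha = 0.778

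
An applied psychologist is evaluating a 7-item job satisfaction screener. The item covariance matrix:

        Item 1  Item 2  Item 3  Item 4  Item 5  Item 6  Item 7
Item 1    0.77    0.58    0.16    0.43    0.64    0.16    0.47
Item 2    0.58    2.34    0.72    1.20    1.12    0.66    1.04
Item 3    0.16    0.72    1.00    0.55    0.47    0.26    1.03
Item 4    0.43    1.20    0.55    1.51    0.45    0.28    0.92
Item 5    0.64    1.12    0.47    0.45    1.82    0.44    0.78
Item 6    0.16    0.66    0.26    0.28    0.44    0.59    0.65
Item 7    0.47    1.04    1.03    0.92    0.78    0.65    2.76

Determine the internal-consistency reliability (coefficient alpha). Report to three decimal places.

ΣVar(i) = 0.77 + 2.34 + 1.00 + 1.51 + 1.82 + 0.59 + 2.76 = 10.79
Σ_{i<j} σ_ij = 13.01
σ²_total = 10.79 + 2 × 13.01 = 36.81
α = (k/(k−1))·(1 − ΣVar(i)/σ²_total) = (7/6)·(1 − 10.79/36.81) = 0.825

coefficient alpha = 0.825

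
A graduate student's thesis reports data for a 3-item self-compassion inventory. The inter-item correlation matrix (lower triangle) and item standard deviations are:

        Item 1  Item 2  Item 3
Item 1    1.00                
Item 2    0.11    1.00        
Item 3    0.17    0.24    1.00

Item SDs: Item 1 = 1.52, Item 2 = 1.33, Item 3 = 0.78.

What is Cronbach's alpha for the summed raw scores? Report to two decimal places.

Σσ²ᵢ = 1.52² + 1.33² + 0.78² = 4.6877
Covariances σ_ij = r_ij · s_i · s_j:
  σ(Item 1,Item 2) = 0.11 × 1.52 × 1.33 = 0.2224
  σ(Item 1,Item 3) = 0.17 × 1.52 × 0.78 = 0.2016
  σ(Item 2,Item 3) = 0.24 × 1.33 × 0.78 = 0.2490
σ²_T = Σσ²ᵢ + 2·Σσ_ij = 4.6877 + 2 × 0.6730 = 6.0337
α = (3/2)·(1 − 4.6877/6.0337) = 0.33

Cronbach's alpha = 0.33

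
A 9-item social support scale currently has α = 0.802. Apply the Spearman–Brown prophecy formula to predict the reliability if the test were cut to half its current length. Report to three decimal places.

predicted reliability = 0.669

Length factor m = 1/2
α' = m·α / (1 − (1−m)·α)
   = 1/2 × 0.802 / (1 − (1 − 1/2) × 0.802)
   = 0.4010 / 0.5990 = 0.669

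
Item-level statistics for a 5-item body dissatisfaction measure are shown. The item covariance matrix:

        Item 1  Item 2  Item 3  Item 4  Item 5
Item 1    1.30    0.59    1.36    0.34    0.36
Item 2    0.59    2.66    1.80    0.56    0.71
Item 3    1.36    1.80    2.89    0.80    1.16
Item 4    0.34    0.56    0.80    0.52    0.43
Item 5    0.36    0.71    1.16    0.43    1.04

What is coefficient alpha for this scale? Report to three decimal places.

ΣVar(i) = 1.30 + 2.66 + 2.89 + 0.52 + 1.04 = 8.41
Sum of off-diagonal covariances = 8.11
σ²_T = 8.41 + 2 × 8.11 = 24.63
α = (k/(k−1))·(1 − ΣVar(i)/σ²_T) = (5/4)·(1 − 8.41/24.63) = 0.823

α = 0.823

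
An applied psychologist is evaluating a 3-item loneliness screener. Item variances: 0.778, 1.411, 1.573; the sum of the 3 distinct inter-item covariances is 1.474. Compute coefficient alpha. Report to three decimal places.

ΣVar(i) = 0.778 + 1.411 + 1.573 = 3.762
Sum of distinct covariances = 1.474
total variance = ΣVar(i) + 2·Σcov = 3.762 + 2 × 1.474 = 6.710
α = (3/2)·(1 − 3.762/6.710) = 0.659

coefficient alpha = 0.659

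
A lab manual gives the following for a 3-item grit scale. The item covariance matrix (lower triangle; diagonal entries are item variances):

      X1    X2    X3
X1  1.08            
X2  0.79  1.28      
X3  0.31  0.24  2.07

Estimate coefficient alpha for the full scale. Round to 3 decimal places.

α = 0.565

Σσ²ᵢ = 1.08 + 1.28 + 2.07 = 4.43
Σ_{i<j} σ_ij = 1.34
σ²_total = 4.43 + 2 × 1.34 = 7.11
α = (k/(k−1))·(1 − Σσ²ᵢ/σ²_total) = (3/2)·(1 − 4.43/7.11) = 0.565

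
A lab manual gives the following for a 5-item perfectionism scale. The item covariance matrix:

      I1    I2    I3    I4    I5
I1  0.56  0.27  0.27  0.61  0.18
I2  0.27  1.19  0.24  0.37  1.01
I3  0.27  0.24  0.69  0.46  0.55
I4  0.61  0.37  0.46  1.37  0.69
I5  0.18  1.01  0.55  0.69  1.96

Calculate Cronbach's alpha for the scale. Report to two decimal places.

Cronbach's alpha = 0.77

sum of item variances = 0.56 + 1.19 + 0.69 + 1.37 + 1.96 = 5.77
Sum of off-diagonal covariances = 4.65
Var(T) = 5.77 + 2 × 4.65 = 15.07
α = (k/(k−1))·(1 − sum of item variances/Var(T)) = (5/4)·(1 − 5.77/15.07) = 0.77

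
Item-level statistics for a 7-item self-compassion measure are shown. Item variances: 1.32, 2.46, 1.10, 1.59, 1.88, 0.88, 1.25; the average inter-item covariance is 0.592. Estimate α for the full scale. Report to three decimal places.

α = 0.821

ΣVar(i) = 1.32 + 2.46 + 1.10 + 1.59 + 1.88 + 0.88 + 1.25 = 10.48
Sum of the 21 distinct covariances = 21 × 0.592 = 12.432
σ²_T = ΣVar(i) + 2·Σcov = 10.48 + 2 × 12.432 = 35.344
α = (7/6)·(1 − 10.48/35.344) = 0.821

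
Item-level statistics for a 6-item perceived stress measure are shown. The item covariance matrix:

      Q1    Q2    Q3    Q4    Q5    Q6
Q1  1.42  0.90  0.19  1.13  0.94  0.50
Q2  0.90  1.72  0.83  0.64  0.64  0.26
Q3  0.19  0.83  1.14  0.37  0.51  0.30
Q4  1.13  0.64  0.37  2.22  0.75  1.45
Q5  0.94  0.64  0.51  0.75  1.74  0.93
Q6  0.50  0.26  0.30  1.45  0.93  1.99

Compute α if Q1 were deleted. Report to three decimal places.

Remaining items: Q2, Q3, Q4, Q5, Q6 (k = 5).
Σσ²ᵢ = 1.72 + 1.14 + 2.22 + 1.74 + 1.99 = 8.81
σ²_T = 8.81 + 2 × 6.68 = 22.17
α (item deleted) = (5/4)·(1 − 8.81/22.17) = 0.753

α = 0.753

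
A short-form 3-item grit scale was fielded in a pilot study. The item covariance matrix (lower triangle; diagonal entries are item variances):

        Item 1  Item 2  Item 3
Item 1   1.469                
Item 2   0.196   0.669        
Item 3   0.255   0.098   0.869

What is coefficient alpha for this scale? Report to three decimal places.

coefficient alpha = 0.401

sum of item variances = 1.469 + 0.669 + 0.869 = 3.007
Σ_{i<j} σ_ij = 0.549
total variance = 3.007 + 2 × 0.549 = 4.105
α = (k/(k−1))·(1 − sum of item variances/total variance) = (3/2)·(1 − 3.007/4.105) = 0.401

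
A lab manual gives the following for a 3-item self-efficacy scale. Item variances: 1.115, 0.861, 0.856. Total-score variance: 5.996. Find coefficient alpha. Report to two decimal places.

Σσᵢ² = 1.115 + 0.861 + 0.856 = 2.832
α = (k/(k−1))·(1 − Σσᵢ²/σ²_T) = (3/2)·(1 − 2.832/5.996) = 0.79

coefficient alpha = 0.79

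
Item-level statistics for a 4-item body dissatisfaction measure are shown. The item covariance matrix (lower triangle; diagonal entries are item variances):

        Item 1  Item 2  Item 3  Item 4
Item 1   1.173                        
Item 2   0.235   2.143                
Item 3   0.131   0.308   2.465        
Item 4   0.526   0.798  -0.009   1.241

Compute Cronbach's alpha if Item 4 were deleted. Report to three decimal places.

Remaining items: Item 1, Item 2, Item 3 (k = 3).
Σσ²ᵢ = 1.173 + 2.143 + 2.465 = 5.781
σ²_total = 5.781 + 2 × 0.674 = 7.129
α (item deleted) = (3/2)·(1 − 5.781/7.129) = 0.284

α = 0.284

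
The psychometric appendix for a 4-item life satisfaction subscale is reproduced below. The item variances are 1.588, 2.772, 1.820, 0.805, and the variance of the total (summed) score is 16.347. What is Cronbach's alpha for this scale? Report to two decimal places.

α = 0.76

Σσᵢ² = 1.588 + 2.772 + 1.820 + 0.805 = 6.985
α = (k/(k−1))·(1 − Σσᵢ²/total variance) = (4/3)·(1 − 6.985/16.347) = 0.76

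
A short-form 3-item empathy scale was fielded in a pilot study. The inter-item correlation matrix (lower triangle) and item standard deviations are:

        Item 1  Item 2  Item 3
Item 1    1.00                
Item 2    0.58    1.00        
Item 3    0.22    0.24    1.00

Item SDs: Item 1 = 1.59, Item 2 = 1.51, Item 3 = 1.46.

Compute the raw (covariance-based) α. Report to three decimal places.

α = 0.618

Σσ²ᵢ = 1.59² + 1.51² + 1.46² = 6.9398
Covariances σ_ij = r_ij · s_i · s_j:
  σ(Item 1,Item 2) = 0.58 × 1.59 × 1.51 = 1.3925
  σ(Item 1,Item 3) = 0.22 × 1.59 × 1.46 = 0.5107
  σ(Item 2,Item 3) = 0.24 × 1.51 × 1.46 = 0.5291
σ²_T = Σσ²ᵢ + 2·Σσ_ij = 6.9398 + 2 × 2.4323 = 11.8044
α = (3/2)·(1 − 6.9398/11.8044) = 0.618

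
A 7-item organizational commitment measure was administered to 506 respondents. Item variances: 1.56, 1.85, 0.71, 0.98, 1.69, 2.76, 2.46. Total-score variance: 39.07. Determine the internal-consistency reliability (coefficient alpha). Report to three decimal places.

sum of item variances = 1.56 + 1.85 + 0.71 + 0.98 + 1.69 + 2.76 + 2.46 = 12.01
α = (k/(k−1))·(1 − sum of item variances/Var(T)) = (7/6)·(1 − 12.01/39.07) = 0.808

coefficient alpha = 0.808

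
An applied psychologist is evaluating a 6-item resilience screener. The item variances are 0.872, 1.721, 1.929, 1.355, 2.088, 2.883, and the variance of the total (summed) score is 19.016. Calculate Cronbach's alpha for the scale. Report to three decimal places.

Σσ²ᵢ = 0.872 + 1.721 + 1.929 + 1.355 + 2.088 + 2.883 = 10.848
α = (k/(k−1))·(1 − Σσ²ᵢ/σ²_total) = (6/5)·(1 − 10.848/19.016) = 0.515

α = 0.515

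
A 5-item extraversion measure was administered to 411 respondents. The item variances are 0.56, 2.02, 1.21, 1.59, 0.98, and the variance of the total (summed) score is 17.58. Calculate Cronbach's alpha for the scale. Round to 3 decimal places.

Cronbach's alpha = 0.798

sum of item variances = 0.56 + 2.02 + 1.21 + 1.59 + 0.98 = 6.36
α = (k/(k−1))·(1 − sum of item variances/Var(T)) = (5/4)·(1 − 6.36/17.58) = 0.798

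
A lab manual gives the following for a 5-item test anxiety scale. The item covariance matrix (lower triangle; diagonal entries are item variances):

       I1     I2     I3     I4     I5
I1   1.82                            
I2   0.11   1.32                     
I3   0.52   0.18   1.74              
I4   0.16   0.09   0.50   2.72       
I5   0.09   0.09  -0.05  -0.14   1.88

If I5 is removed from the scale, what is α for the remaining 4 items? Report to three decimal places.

α = 0.388

Remaining items: I1, I2, I3, I4 (k = 4).
Σσᵢ² = 1.82 + 1.32 + 1.74 + 2.72 = 7.60
Var(T) = 7.60 + 2 × 1.56 = 10.72
α (item deleted) = (4/3)·(1 − 7.60/10.72) = 0.388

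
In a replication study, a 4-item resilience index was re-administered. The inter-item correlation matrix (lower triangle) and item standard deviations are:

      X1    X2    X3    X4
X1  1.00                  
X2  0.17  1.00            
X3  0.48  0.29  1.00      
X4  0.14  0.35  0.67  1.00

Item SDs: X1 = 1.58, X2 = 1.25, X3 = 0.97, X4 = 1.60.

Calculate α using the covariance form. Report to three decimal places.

α = 0.643

Σσ²ᵢ = 1.58² + 1.25² + 0.97² + 1.60² = 7.5598
Covariances σ_ij = r_ij · s_i · s_j:
  σ(X1,X2) = 0.17 × 1.58 × 1.25 = 0.3357
  σ(X1,X3) = 0.48 × 1.58 × 0.97 = 0.7356
  σ(X1,X4) = 0.14 × 1.58 × 1.60 = 0.3539
  σ(X2,X3) = 0.29 × 1.25 × 0.97 = 0.3516
  σ(X2,X4) = 0.35 × 1.25 × 1.60 = 0.7000
  σ(X3,X4) = 0.67 × 0.97 × 1.60 = 1.0398
σ²_T = Σσ²ᵢ + 2·Σσ_ij = 7.5598 + 2 × 3.5166 = 14.5930
α = (4/3)·(1 − 7.5598/14.5930) = 0.643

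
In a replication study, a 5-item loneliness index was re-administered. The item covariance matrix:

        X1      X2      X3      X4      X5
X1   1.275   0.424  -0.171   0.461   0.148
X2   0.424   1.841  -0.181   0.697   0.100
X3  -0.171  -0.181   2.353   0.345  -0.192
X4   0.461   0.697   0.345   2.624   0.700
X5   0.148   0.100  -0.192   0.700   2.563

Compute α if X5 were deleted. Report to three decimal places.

α = 0.374

Remaining items: X1, X2, X3, X4 (k = 4).
ΣVar(i) = 1.275 + 1.841 + 2.353 + 2.624 = 8.093
σ²_total = 8.093 + 2 × 1.575 = 11.243
α (item deleted) = (4/3)·(1 − 8.093/11.243) = 0.374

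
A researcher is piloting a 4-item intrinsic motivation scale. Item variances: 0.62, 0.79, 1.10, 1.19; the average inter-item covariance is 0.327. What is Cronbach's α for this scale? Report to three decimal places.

Σσᵢ² = 0.62 + 0.79 + 1.10 + 1.19 = 3.70
Sum of the 6 distinct covariances = 6 × 0.327 = 1.962
total variance = Σσᵢ² + 2·Σcov = 3.70 + 2 × 1.962 = 7.624
α = (4/3)·(1 − 3.70/7.624) = 0.686

α = 0.686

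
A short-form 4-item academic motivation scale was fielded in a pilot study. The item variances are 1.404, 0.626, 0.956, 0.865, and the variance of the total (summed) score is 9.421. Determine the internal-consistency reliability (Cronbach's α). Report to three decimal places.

Σσᵢ² = 1.404 + 0.626 + 0.956 + 0.865 = 3.851
α = (k/(k−1))·(1 − Σσᵢ²/σ²_T) = (4/3)·(1 − 3.851/9.421) = 0.788

Cronbach's α = 0.788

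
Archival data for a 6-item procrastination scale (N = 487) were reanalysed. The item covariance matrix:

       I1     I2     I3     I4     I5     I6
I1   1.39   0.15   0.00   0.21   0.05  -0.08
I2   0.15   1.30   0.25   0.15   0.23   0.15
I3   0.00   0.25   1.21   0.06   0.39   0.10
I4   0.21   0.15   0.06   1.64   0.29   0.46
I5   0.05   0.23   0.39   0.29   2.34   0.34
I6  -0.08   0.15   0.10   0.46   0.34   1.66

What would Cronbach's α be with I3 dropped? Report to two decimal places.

α = 0.40

Remaining items: I1, I2, I4, I5, I6 (k = 5).
Σσ²ᵢ = 1.39 + 1.30 + 1.64 + 2.34 + 1.66 = 8.33
total variance = 8.33 + 2 × 1.95 = 12.23
α (item deleted) = (5/4)·(1 − 8.33/12.23) = 0.40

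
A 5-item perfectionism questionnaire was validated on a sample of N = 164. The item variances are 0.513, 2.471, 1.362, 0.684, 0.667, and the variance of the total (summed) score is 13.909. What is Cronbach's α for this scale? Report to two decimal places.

sum of item variances = 0.513 + 2.471 + 1.362 + 0.684 + 0.667 = 5.697
α = (k/(k−1))·(1 − sum of item variances/Var(T)) = (5/4)·(1 − 5.697/13.909) = 0.74

Cronbach's α = 0.74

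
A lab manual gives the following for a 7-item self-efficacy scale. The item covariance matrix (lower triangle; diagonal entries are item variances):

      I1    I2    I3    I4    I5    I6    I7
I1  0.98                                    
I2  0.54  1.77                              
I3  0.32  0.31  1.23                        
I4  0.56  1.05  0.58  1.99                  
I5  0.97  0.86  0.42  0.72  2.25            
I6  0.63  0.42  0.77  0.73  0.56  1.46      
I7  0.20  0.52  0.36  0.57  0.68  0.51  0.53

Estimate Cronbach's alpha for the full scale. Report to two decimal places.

α = 0.82

ΣVar(i) = 0.98 + 1.77 + 1.23 + 1.99 + 2.25 + 1.46 + 0.53 = 10.21
Sum of off-diagonal covariances = 12.28
Var(T) = 10.21 + 2 × 12.28 = 34.77
α = (k/(k−1))·(1 − ΣVar(i)/Var(T)) = (7/6)·(1 − 10.21/34.77) = 0.82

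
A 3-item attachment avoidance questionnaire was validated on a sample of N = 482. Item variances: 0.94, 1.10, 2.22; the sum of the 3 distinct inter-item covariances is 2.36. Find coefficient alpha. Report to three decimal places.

α = 0.788

Σσ²ᵢ = 0.94 + 1.10 + 2.22 = 4.26
Sum of distinct covariances = 2.36
σ²_total = Σσ²ᵢ + 2·Σcov = 4.26 + 2 × 2.36 = 8.98
α = (3/2)·(1 − 4.26/8.98) = 0.788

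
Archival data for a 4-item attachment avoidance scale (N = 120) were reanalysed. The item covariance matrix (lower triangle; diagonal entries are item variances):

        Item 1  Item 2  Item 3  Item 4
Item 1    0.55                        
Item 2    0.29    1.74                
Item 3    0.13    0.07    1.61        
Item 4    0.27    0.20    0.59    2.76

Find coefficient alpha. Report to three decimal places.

ΣVar(i) = 0.55 + 1.74 + 1.61 + 2.76 = 6.66
Sum of the distinct covariances = 1.55
σ²_total = 6.66 + 2 × 1.55 = 9.76
α = (k/(k−1))·(1 − ΣVar(i)/σ²_total) = (4/3)·(1 − 6.66/9.76) = 0.423

coefficient alpha = 0.423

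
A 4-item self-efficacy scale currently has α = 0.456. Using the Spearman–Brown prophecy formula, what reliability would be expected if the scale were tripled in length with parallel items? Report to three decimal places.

predicted reliability = 0.715

Length factor m = 3
α' = m·α / (1 + (m−1)·α)
   = 3 × 0.456 / (1 + (3 − 1) × 0.456)
   = 1.3680 / 1.9120 = 0.715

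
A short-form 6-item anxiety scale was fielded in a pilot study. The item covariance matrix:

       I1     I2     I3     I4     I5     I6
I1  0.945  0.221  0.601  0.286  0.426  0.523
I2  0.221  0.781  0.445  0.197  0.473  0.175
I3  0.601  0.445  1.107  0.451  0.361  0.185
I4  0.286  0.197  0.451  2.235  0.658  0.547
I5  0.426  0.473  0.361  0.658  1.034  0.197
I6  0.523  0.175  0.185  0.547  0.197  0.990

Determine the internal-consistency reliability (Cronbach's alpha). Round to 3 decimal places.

Σσᵢ² = 0.945 + 0.781 + 1.107 + 2.235 + 1.034 + 0.990 = 7.092
Σ_{i<j} σ_ij = 5.746
Var(T) = 7.092 + 2 × 5.746 = 18.584
α = (k/(k−1))·(1 − Σσᵢ²/Var(T)) = (6/5)·(1 − 7.092/18.584) = 0.742

α = 0.742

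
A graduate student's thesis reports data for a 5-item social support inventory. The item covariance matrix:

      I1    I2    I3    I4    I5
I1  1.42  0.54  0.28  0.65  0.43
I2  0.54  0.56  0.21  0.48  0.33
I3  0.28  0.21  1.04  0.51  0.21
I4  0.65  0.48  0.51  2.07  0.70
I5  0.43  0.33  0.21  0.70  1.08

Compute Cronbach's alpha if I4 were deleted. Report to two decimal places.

Remaining items: I1, I2, I3, I5 (k = 4).
Σσ²ᵢ = 1.42 + 0.56 + 1.04 + 1.08 = 4.10
Var(T) = 4.10 + 2 × 2.00 = 8.10
α (item deleted) = (4/3)·(1 − 4.10/8.10) = 0.66

α = 0.66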